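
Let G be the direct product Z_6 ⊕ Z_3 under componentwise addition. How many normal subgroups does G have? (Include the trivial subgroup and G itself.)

12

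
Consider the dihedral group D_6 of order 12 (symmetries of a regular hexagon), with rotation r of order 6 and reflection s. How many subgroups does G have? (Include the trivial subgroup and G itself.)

16

|G| = 12, so by Lagrange every subgroup order divides 12. Divisors: 1, 2, 3, 4, 6, 12.
Subgroups by order — order 1: 1; order 2: 7; order 3: 1; order 4: 3; order 6: 3; order 12: 1.
Total: 1 + 7 + 1 + 3 + 3 + 1 = 16.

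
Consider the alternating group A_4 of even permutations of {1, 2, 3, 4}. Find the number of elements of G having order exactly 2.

The elements of order 2 are: (1 2)(3 4), (1 3)(2 4), (1 4)(2 3).
That's 3.

3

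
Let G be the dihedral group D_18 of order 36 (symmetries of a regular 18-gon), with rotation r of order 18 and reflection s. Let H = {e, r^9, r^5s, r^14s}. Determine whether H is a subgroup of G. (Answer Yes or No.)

|H| = 4 divides |G| = 36, consistent with Lagrange.
H contains the identity, every element's inverse is in H, and H is closed under ·: it is a subgroup.

Yes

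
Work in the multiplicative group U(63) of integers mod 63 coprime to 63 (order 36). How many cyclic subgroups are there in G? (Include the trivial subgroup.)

A cyclic subgroup of order d is generated by each of its φ(d) elements of order d, so the cyclic subgroups of order d number (#elements of order d)/φ(d).
Cyclic subgroups by order — order 1: 1; order 2: 3; order 3: 4; order 6: 12.
Total: 20.

20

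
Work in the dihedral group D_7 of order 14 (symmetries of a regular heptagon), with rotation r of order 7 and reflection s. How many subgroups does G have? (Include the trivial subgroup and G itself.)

|G| = 14, so by Lagrange every subgroup order divides 14. Divisors: 1, 2, 7, 14.
Subgroups by order — order 1: 1; order 2: 7; order 7: 1; order 14: 1.
Total: 1 + 7 + 1 + 1 = 10.

10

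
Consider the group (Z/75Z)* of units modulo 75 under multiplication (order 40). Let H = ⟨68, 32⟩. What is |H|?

4

|⟨68⟩| = 4 and |⟨32⟩| = 4, so |H| is a multiple of lcm(4, 4) = 4 and divides |G| = 40.
Closing under the operation: H = {1, 32, 49, 68}, so |H| = 4.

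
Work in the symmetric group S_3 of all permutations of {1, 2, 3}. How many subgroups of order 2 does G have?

|G| = 6 and 2 | 6, so subgroups of order 2 are possible by Lagrange.
The subgroups of order 2 are: {e, (1 2)}; {e, (1 3)}; {e, (2 3)}.
So G has 3 subgroups of order 2.

3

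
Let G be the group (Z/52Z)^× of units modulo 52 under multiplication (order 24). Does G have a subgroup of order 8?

8 | 24. A subgroup of order 8 is {1, 5, 21, 25, 27, 31, 47, 51}.

Yes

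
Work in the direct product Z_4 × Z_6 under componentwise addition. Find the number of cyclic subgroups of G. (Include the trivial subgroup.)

Group the elements of G by the cyclic subgroup they generate; each cyclic subgroup of order d accounts for φ(d) elements.
Cyclic subgroups by order — order 1: 1; order 2: 3; order 3: 1; order 4: 2; order 6: 3; order 12: 2.
Total: 12.

12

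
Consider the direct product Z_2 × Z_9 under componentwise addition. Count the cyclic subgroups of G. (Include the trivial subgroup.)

A cyclic subgroup of order d is generated by each of its φ(d) elements of order d, so the cyclic subgroups of order d number (#elements of order d)/φ(d).
Cyclic subgroups by order — order 1: 1; order 2: 1; order 3: 1; order 6: 1; order 9: 1; order 18: 1.
Total: 6.

6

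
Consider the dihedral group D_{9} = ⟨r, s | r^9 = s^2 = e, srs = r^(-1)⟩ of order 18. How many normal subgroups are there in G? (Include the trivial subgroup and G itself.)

4

G has 16 subgroups. Checking conjugation-invariance by order — order 1: 1/1 normal; order 2: 0/9 normal; order 3: 1/1 normal; order 6: 0/3 normal; order 9: 1/1 normal; order 18: 1/1 normal.
Total normal subgroups: 4.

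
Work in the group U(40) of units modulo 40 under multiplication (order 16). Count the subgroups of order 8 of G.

7

|G| = 16 and 8 | 16, so subgroups of order 8 are possible by Lagrange.
The subgroups of order 8 are: {1, 7, 9, 11, 13, 19, 23, 37}; {1, 3, 9, 11, 17, 19, 27, 33}; {1, 9, 11, 19, 21, 29, 31, 39}; {1, 9, 13, 17, 21, 29, 33, 37}; … (7 in all).
So G has 7 subgroups of order 8.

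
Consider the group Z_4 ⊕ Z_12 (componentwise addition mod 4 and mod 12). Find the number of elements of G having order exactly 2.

3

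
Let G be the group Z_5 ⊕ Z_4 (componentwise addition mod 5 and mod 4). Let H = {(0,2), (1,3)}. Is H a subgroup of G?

No

The identity (0,0) ∉ H, so H is not a subgroup.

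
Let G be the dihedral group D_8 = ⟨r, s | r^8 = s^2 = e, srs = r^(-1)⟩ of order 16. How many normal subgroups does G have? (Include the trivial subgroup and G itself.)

7

G has 19 subgroups. Checking conjugation-invariance by order — order 1: 1/1 normal; order 2: 1/9 normal; order 4: 1/5 normal; order 8: 3/3 normal; order 16: 1/1 normal.
Total normal subgroups: 7.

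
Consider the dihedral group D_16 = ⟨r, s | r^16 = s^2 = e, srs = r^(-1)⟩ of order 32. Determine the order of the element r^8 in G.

2

Computing powers of r^8: the smallest k with (r^8)^k = e is k = 2.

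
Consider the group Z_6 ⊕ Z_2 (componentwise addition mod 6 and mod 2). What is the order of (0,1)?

The order of (0,1) in Z_6 × Z_2 is lcm(ord(0) in Z_6, ord(1) in Z_2).
ord(0) = 1 and ord(1) = 2, so |⟨(0,1)⟩| = lcm(1, 2) = 2.

2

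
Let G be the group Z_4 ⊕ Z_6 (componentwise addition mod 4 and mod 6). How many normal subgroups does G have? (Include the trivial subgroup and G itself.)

G is abelian, so every subgroup is normal.
G has 16 subgroups in total, hence 16 normal subgroups.

16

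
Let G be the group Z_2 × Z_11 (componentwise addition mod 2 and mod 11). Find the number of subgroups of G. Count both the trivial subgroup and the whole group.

|G| = 22, so by Lagrange every subgroup order divides 22. Divisors: 1, 2, 11, 22.
Subgroups by order — order 1: 1; order 2: 1; order 11: 1; order 22: 1.
Total: 1 + 1 + 1 + 1 = 4.

4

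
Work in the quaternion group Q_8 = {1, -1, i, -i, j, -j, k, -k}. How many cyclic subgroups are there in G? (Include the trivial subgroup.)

5

Each element a generates a cyclic subgroup ⟨a⟩; distinct elements may generate the same one (a cyclic group of order d has φ(d) generators).
Cyclic subgroups by order — order 1: 1; order 2: 1; order 4: 3.
Total: 5.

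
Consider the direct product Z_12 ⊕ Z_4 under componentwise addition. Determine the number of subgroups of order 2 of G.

3

|G| = 48 and 2 | 48, so subgroups of order 2 are possible by Lagrange.
The subgroups of order 2 are: {(0,0), (0,2)}; {(0,0), (6,0)}; {(0,0), (6,2)}.
So G has 3 subgroups of order 2.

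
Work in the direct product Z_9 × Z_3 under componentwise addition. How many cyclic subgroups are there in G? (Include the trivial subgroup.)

Each element a generates a cyclic subgroup ⟨a⟩; distinct elements may generate the same one (a cyclic group of order d has φ(d) generators).
Cyclic subgroups by order — order 1: 1; order 3: 4; order 9: 3.
Total: 8.

8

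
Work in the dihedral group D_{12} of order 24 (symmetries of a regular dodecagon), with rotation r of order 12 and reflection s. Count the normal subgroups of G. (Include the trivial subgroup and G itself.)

G has 34 subgroups. Checking conjugation-invariance by order — order 1: 1/1 normal; order 2: 1/13 normal; order 3: 1/1 normal; order 4: 1/7 normal; order 6: 1/5 normal; order 8: 0/3 normal; order 12: 3/3 normal; order 24: 1/1 normal.
Total normal subgroups: 9.

9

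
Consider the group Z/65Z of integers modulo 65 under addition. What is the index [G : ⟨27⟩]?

1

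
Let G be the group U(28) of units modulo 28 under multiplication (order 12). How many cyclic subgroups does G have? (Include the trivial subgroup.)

8

A cyclic subgroup of order d is generated by each of its φ(d) elements of order d, so the cyclic subgroups of order d number (#elements of order d)/φ(d).
Cyclic subgroups by order — order 1: 1; order 2: 3; order 3: 1; order 6: 3.
Total: 8.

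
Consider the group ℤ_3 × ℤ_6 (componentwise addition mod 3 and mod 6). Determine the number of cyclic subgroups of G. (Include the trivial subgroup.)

10

A cyclic subgroup of order d is generated by each of its φ(d) elements of order d, so the cyclic subgroups of order d number (#elements of order d)/φ(d).
Cyclic subgroups by order — order 1: 1; order 2: 1; order 3: 4; order 6: 4.
Total: 10.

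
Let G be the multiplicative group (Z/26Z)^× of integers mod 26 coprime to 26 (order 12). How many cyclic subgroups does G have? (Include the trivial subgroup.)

6

Group the elements of G by the cyclic subgroup they generate; each cyclic subgroup of order d accounts for φ(d) elements.
Cyclic subgroups by order — order 1: 1; order 2: 1; order 3: 1; order 4: 1; order 6: 1; order 12: 1.
Total: 6.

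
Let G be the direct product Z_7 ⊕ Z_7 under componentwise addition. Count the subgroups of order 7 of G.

|G| = 49 and 7 | 49, so subgroups of order 7 are possible by Lagrange.
The subgroups of order 7 are: {(0,0), (0,1), (0,2), (0,3), (0,4), (0,5), (0,6)}; {(0,0), (1,0), (2,0), (3,0), (4,0), (5,0), (6,0)}; {(0,0), (1,1), (2,2), (3,3), (4,4), (5,5), (6,6)}; {(0,0), (1,2), (2,4), (3,6), (4,1), (5,3), (6,5)}; … (8 in all).
So G has 8 subgroups of order 7.

8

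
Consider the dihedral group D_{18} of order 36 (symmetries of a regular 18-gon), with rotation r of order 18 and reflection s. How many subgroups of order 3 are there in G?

|G| = 36 and 3 | 36, so subgroups of order 3 are possible by Lagrange.
The subgroups of order 3 are: {e, r^6, r^12}.
So G has 1 subgroup of order 3.

1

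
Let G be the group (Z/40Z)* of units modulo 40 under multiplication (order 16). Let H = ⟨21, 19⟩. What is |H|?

4

|⟨21⟩| = 2 and |⟨19⟩| = 2, so |H| is a multiple of lcm(2, 2) = 2 and divides |G| = 16.
Closing under the operation: H = {1, 19, 21, 39}, so |H| = 4.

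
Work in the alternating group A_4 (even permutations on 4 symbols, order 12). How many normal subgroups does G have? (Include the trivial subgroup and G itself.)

3

G has 10 subgroups. Checking conjugation-invariance by order — order 1: 1/1 normal; order 2: 0/3 normal; order 3: 0/4 normal; order 4: 1/1 normal; order 12: 1/1 normal.
Total normal subgroups: 3.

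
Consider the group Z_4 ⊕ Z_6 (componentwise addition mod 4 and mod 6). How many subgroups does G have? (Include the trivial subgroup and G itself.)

16

|G| = 24, so by Lagrange every subgroup order divides 24. Divisors: 1, 2, 3, 4, 6, 8, 12, 24.
Subgroups by order — order 1: 1; order 2: 3; order 3: 1; order 4: 3; order 6: 3; order 8: 1; order 12: 3; order 24: 1.
Total: 1 + 3 + 1 + 3 + 3 + 1 + 3 + 1 = 16.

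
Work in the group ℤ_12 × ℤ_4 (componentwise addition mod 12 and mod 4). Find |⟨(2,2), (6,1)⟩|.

24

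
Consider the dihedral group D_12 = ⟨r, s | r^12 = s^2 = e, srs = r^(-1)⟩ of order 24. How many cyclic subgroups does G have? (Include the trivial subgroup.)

Each element a generates a cyclic subgroup ⟨a⟩; distinct elements may generate the same one (a cyclic group of order d has φ(d) generators).
Cyclic subgroups by order — order 1: 1; order 2: 13; order 3: 1; order 4: 1; order 6: 1; order 12: 1.
Total: 18.

18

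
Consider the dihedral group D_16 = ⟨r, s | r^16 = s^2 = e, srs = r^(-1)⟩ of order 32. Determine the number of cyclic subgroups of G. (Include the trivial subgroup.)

Group the elements of G by the cyclic subgroup they generate; each cyclic subgroup of order d accounts for φ(d) elements.
Cyclic subgroups by order — order 1: 1; order 2: 17; order 4: 1; order 8: 1; order 16: 1.
Total: 21.

21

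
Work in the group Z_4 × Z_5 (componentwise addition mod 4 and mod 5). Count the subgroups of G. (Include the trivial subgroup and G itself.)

6

|G| = 20, so by Lagrange every subgroup order divides 20. Divisors: 1, 2, 4, 5, 10, 20.
Subgroups by order — order 1: 1; order 2: 1; order 4: 1; order 5: 1; order 10: 1; order 20: 1.
Total: 1 + 1 + 1 + 1 + 1 + 1 = 6.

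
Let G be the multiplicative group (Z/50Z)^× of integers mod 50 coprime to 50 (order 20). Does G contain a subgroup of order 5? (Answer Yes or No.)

5 | 20. A subgroup of order 5 is {1, 11, 21, 31, 41}.

Yes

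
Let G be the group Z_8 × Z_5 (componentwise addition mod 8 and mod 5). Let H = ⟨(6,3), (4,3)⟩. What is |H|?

|⟨(6,3)⟩| = 20 and |⟨(4,3)⟩| = 10, so |H| is a multiple of lcm(20, 10) = 20 and divides |G| = 40.
Closing under the operation: H = {(0,0), (0,1), (0,2), (0,3), (0,4), (2,0), (2,1), (2,2), (2,3), (2,4), (4,0), (4,1), (4,2), (4,3), (4,4), (6,0), (6,1), (6,2), (6,3), (6,4)}, so |H| = 20.

20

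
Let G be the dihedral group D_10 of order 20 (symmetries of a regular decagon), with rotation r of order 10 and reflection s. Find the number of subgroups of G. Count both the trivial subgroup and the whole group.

22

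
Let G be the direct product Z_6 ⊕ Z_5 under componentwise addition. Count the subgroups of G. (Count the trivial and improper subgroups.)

|G| = 30, so by Lagrange every subgroup order divides 30. Divisors: 1, 2, 3, 5, 6, 10, 15, 30.
Subgroups by order — order 1: 1; order 2: 1; order 3: 1; order 5: 1; order 6: 1; order 10: 1; order 15: 1; order 30: 1.
Total: 1 + 1 + 1 + 1 + 1 + 1 + 1 + 1 = 8.

8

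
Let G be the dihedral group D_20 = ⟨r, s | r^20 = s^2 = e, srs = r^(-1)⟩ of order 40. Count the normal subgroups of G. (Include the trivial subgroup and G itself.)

G has 48 subgroups. Checking conjugation-invariance by order — order 1: 1/1 normal; order 2: 1/21 normal; order 4: 1/11 normal; order 5: 1/1 normal; order 8: 0/5 normal; order 10: 1/5 normal; order 20: 3/3 normal; order 40: 1/1 normal.
Total normal subgroups: 9.

9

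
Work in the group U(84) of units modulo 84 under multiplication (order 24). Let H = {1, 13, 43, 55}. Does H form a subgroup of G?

Yes

|H| = 4 divides |G| = 24, consistent with Lagrange.
H contains the identity, every element's inverse is in H, and H is closed under ·: it is a subgroup.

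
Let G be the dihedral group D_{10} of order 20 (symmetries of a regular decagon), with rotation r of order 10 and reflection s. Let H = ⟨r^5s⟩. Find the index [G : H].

|⟨r^5s⟩| = 2 and |G| = 20.
By Lagrange, [G : H] = |G|/|H| = 20/2 = 10.

10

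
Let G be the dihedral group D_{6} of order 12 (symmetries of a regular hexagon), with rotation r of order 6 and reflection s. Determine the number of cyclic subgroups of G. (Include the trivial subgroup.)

Each element a generates a cyclic subgroup ⟨a⟩; distinct elements may generate the same one (a cyclic group of order d has φ(d) generators).
Cyclic subgroups by order — order 1: 1; order 2: 7; order 3: 1; order 6: 1.
Total: 10.

10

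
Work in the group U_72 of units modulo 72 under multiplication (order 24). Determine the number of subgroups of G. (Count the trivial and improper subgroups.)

32

|G| = 24, so by Lagrange every subgroup order divides 24. Divisors: 1, 2, 3, 4, 6, 8, 12, 24.
Subgroups by order — order 1: 1; order 2: 7; order 3: 1; order 4: 7; order 6: 7; order 8: 1; order 12: 7; order 24: 1.
Total: 1 + 7 + 1 + 7 + 7 + 1 + 7 + 1 = 32.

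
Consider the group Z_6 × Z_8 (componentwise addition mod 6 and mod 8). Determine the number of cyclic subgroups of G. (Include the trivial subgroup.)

16

A cyclic subgroup of order d is generated by each of its φ(d) elements of order d, so the cyclic subgroups of order d number (#elements of order d)/φ(d).
Cyclic subgroups by order — order 1: 1; order 2: 3; order 3: 1; order 4: 2; order 6: 3; order 8: 2; order 12: 2; order 24: 2.
Total: 16.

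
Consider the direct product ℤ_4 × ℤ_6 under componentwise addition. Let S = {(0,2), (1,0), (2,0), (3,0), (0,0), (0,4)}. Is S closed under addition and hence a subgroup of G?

Closure fails: (0,2) + (1,0) = (1,2) ∉ S. So S is not a subgroup.

No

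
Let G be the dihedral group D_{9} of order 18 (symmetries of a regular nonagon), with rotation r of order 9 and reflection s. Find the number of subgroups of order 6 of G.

|G| = 18 and 6 | 18, so subgroups of order 6 are possible by Lagrange.
The subgroups of order 6 are: {e, r^3, r^6, r^2s, r^5s, r^8s}; {e, r^3, r^6, s, r^3s, r^6s}; {e, r^3, r^6, rs, r^4s, r^7s}.
So G has 3 subgroups of order 6.

3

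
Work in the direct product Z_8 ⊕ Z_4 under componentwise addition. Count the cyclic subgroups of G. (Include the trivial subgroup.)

14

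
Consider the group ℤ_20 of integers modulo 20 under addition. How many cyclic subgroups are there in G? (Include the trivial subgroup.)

Each element a generates a cyclic subgroup ⟨a⟩; distinct elements may generate the same one (a cyclic group of order d has φ(d) generators).
Cyclic subgroups by order — order 1: 1; order 2: 1; order 4: 1; order 5: 1; order 10: 1; order 20: 1.
Total: 6.

6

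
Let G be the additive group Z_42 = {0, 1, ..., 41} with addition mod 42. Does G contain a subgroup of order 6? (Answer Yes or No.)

Yes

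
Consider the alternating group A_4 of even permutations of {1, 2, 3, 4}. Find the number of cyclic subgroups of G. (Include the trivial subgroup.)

8

Each element a generates a cyclic subgroup ⟨a⟩; distinct elements may generate the same one (a cyclic group of order d has φ(d) generators).
Cyclic subgroups by order — order 1: 1; order 2: 3; order 3: 4.
Total: 8.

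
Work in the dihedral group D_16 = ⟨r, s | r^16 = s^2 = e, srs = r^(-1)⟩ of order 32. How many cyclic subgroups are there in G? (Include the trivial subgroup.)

Group the elements of G by the cyclic subgroup they generate; each cyclic subgroup of order d accounts for φ(d) elements.
Cyclic subgroups by order — order 1: 1; order 2: 17; order 4: 1; order 8: 1; order 16: 1.
Total: 21.

21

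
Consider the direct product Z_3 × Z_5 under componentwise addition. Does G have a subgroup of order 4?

4 does not divide |G| = 15, so by Lagrange no subgroup of order 4 exists.

No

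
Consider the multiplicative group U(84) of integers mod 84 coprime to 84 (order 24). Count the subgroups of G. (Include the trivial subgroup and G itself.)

|G| = 24, so by Lagrange every subgroup order divides 24. Divisors: 1, 2, 3, 4, 6, 8, 12, 24.
Subgroups by order — order 1: 1; order 2: 7; order 3: 1; order 4: 7; order 6: 7; order 8: 1; order 12: 7; order 24: 1.
Total: 1 + 7 + 1 + 7 + 7 + 1 + 7 + 1 = 32.

32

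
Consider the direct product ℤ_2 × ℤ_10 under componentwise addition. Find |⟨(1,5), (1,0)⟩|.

|⟨(1,5)⟩| = 2 and |⟨(1,0)⟩| = 2, so |H| is a multiple of lcm(2, 2) = 2 and divides |G| = 20.
Closing under the operation: H = {(0,0), (0,5), (1,0), (1,5)}, so |H| = 4.

4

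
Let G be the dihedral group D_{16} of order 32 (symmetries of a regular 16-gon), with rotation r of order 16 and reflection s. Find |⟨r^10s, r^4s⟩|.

16

|⟨r^10s⟩| = 2 and |⟨r^4s⟩| = 2, so |H| is a multiple of lcm(2, 2) = 2 and divides |G| = 32.
Closing under the operation: H = {e, r^2, r^4, r^6, r^8, r^10, r^12, r^14, s, r^2s, r^4s, r^6s, r^8s, r^10s, r^12s, r^14s}, so |H| = 16.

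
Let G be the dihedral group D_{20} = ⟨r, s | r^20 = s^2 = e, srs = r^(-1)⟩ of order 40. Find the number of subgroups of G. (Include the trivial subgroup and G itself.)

48

|G| = 40, so by Lagrange every subgroup order divides 40. Divisors: 1, 2, 4, 5, 8, 10, 20, 40.
Subgroups by order — order 1: 1; order 2: 21; order 4: 11; order 5: 1; order 8: 5; order 10: 5; order 20: 3; order 40: 1.
Total: 1 + 21 + 11 + 1 + 5 + 5 + 3 + 1 = 48.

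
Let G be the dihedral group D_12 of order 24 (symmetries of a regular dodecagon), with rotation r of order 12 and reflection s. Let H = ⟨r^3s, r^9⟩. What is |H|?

8

|⟨r^3s⟩| = 2 and |⟨r^9⟩| = 4, so |H| is a multiple of lcm(2, 4) = 4 and divides |G| = 24.
Closing under the operation: H = {e, r^3, r^6, r^9, s, r^3s, r^6s, r^9s}, so |H| = 8.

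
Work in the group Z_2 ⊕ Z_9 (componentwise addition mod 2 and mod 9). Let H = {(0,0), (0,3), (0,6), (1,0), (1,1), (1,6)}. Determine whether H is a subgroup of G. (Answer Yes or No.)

(1,6) ∈ H but its inverse (1,3) ∉ H, so H is not a subgroup.

No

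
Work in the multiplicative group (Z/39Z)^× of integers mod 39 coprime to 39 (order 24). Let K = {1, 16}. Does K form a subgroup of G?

No

16 ∈ K but its inverse 22 ∉ K, so K is not a subgroup.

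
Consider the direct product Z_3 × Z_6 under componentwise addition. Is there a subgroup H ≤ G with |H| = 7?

No

7 does not divide |G| = 18, so by Lagrange no subgroup of order 7 exists.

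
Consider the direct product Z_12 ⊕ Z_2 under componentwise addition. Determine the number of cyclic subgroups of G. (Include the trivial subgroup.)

12

Each element a generates a cyclic subgroup ⟨a⟩; distinct elements may generate the same one (a cyclic group of order d has φ(d) generators).
Cyclic subgroups by order — order 1: 1; order 2: 3; order 3: 1; order 4: 2; order 6: 3; order 12: 2.
Total: 12.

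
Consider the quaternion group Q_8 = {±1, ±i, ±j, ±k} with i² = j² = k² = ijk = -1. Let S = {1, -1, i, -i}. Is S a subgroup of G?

Yes

|S| = 4 divides |G| = 8, consistent with Lagrange.
S contains the identity, every element's inverse is in S, and S is closed under ·: it is a subgroup.
In fact S = ⟨-i⟩.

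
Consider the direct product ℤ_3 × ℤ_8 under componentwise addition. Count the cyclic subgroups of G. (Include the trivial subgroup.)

Each element a generates a cyclic subgroup ⟨a⟩; distinct elements may generate the same one (a cyclic group of order d has φ(d) generators).
Cyclic subgroups by order — order 1: 1; order 2: 1; order 3: 1; order 4: 1; order 6: 1; order 8: 1; order 12: 1; order 24: 1.
Total: 8.

8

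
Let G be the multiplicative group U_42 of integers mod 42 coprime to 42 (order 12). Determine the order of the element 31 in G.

6

Compute successive powers of 31 mod 42: 31, 37, 13, 25, 19, 1; 31^6 ≡ 1 (mod 42).
So |⟨31⟩| = 6.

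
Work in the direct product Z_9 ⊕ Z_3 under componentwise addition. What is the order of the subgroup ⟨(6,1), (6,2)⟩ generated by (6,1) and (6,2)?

9

|⟨(6,1)⟩| = 3 and |⟨(6,2)⟩| = 3, so |H| is a multiple of lcm(3, 3) = 3 and divides |G| = 27.
Closing under the operation: H = {(0,0), (0,1), (0,2), (3,0), (3,1), (3,2), (6,0), (6,1), (6,2)}, so |H| = 9.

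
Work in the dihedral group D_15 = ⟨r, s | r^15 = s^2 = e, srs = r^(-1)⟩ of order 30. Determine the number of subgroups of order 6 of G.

5

|G| = 30 and 6 | 30, so subgroups of order 6 are possible by Lagrange.
The subgroups of order 6 are: {e, r^5, r^10, s, r^5s, r^10s}; {e, r^5, r^10, rs, r^6s, r^11s}; {e, r^5, r^10, r^2s, r^7s, r^12s}; {e, r^5, r^10, r^3s, r^8s, r^13s}; … (5 in all).
So G has 5 subgroups of order 6.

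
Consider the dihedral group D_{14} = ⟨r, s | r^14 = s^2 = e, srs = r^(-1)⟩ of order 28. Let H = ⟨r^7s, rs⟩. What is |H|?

14

|⟨r^7s⟩| = 2 and |⟨rs⟩| = 2, so |H| is a multiple of lcm(2, 2) = 2 and divides |G| = 28.
Closing under the operation: H = {e, r^2, r^4, r^6, r^8, r^10, r^12, rs, r^3s, r^5s, r^7s, r^9s, r^11s, r^13s}, so |H| = 14.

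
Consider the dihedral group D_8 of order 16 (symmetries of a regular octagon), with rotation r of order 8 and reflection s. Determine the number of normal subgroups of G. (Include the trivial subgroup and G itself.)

G has 19 subgroups. Checking conjugation-invariance by order — order 1: 1/1 normal; order 2: 1/9 normal; order 4: 1/5 normal; order 8: 3/3 normal; order 16: 1/1 normal.
Total normal subgroups: 7.

7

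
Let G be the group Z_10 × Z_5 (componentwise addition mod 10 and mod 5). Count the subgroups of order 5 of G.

|G| = 50 and 5 | 50, so subgroups of order 5 are possible by Lagrange.
The subgroups of order 5 are: {(0,0), (0,1), (0,2), (0,3), (0,4)}; {(0,0), (2,0), (4,0), (6,0), (8,0)}; {(0,0), (2,1), (4,2), (6,3), (8,4)}; {(0,0), (2,2), (4,4), (6,1), (8,3)}; … (6 in all).
So G has 6 subgroups of order 5.

6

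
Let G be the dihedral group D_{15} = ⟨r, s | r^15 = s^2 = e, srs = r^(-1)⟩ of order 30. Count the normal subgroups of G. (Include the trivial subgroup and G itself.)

G has 28 subgroups. Checking conjugation-invariance by order — order 1: 1/1 normal; order 2: 0/15 normal; order 3: 1/1 normal; order 5: 1/1 normal; order 6: 0/5 normal; order 10: 0/3 normal; order 15: 1/1 normal; order 30: 1/1 normal.
Total normal subgroups: 5.

5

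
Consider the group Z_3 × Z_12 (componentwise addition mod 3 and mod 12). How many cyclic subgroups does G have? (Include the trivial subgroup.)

15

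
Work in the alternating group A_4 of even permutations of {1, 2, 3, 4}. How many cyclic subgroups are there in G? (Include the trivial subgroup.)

8

A cyclic subgroup of order d is generated by each of its φ(d) elements of order d, so the cyclic subgroups of order d number (#elements of order d)/φ(d).
Cyclic subgroups by order — order 1: 1; order 2: 3; order 3: 4.
Total: 8.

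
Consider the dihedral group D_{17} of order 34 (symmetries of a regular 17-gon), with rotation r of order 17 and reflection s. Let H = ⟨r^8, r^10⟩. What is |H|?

|⟨r^8⟩| = 17 and |⟨r^10⟩| = 17, so |H| is a multiple of lcm(17, 17) = 17 and divides |G| = 34.
Closing under the operation: H = {e, r, r^2, r^3, r^4, r^5, r^6, r^7, r^8, r^9, r^10, r^11, r^12, r^13, r^14, r^15, r^16}, so |H| = 17.

17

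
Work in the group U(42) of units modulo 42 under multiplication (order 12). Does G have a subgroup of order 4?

Yes

4 | 12. A subgroup of order 4 is {1, 13, 29, 41}.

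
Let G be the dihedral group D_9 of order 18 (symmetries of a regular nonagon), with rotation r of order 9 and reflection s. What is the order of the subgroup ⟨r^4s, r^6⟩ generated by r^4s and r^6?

|⟨r^4s⟩| = 2 and |⟨r^6⟩| = 3, so |H| is a multiple of lcm(2, 3) = 6 and divides |G| = 18.
Closing under the operation: H = {e, r^3, r^6, rs, r^4s, r^7s}, so |H| = 6.

6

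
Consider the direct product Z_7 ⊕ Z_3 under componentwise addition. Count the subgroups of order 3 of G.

1

|G| = 21 and 3 | 21, so subgroups of order 3 are possible by Lagrange.
The subgroups of order 3 are: {(0,0), (0,1), (0,2)}.
So G has 1 subgroup of order 3.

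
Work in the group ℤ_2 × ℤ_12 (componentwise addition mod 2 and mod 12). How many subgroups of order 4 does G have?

|G| = 24 and 4 | 24, so subgroups of order 4 are possible by Lagrange.
The subgroups of order 4 are: {(0,0), (0,3), (0,6), (0,9)}; {(0,0), (0,6), (1,0), (1,6)}; {(0,0), (0,6), (1,3), (1,9)}.
So G has 3 subgroups of order 4.

3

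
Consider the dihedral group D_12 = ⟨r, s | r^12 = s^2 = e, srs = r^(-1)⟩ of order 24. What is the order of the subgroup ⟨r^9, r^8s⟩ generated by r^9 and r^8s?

|⟨r^9⟩| = 4 and |⟨r^8s⟩| = 2, so |H| is a multiple of lcm(4, 2) = 4 and divides |G| = 24.
Closing under the operation: H = {e, r^3, r^6, r^9, r^2s, r^5s, r^8s, r^11s}, so |H| = 8.

8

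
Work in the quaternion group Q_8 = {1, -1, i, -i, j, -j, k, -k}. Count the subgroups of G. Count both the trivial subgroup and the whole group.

|G| = 8, so by Lagrange every subgroup order divides 8. Divisors: 1, 2, 4, 8.
Subgroups by order — order 1: 1; order 2: 1; order 4: 3; order 8: 1.
Total: 1 + 1 + 3 + 1 = 6.

6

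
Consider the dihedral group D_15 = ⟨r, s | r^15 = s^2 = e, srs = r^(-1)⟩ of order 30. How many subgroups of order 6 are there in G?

|G| = 30 and 6 | 30, so subgroups of order 6 are possible by Lagrange.
The subgroups of order 6 are: {e, r^5, r^10, s, r^5s, r^10s}; {e, r^5, r^10, rs, r^6s, r^11s}; {e, r^5, r^10, r^2s, r^7s, r^12s}; {e, r^5, r^10, r^3s, r^8s, r^13s}; … (5 in all).
So G has 5 subgroups of order 6.

5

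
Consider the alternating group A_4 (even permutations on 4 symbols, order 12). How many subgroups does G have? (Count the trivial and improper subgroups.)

|G| = 12, so by Lagrange every subgroup order divides 12. Divisors: 1, 2, 3, 4, 6, 12.
Subgroups by order — order 1: 1; order 2: 3; order 3: 4; order 4: 1; order 6: 0; order 12: 1.
Total: 1 + 3 + 4 + 1 + 0 + 1 = 10.

10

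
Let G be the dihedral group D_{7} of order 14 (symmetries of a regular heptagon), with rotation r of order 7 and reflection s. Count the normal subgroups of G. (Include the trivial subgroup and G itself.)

3

G has 10 subgroups. Checking conjugation-invariance by order — order 1: 1/1 normal; order 2: 0/7 normal; order 7: 1/1 normal; order 14: 1/1 normal.
Total normal subgroups: 3.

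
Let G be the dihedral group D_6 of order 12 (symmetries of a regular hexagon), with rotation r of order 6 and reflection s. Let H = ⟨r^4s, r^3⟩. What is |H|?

|⟨r^4s⟩| = 2 and |⟨r^3⟩| = 2, so |H| is a multiple of lcm(2, 2) = 2 and divides |G| = 12.
Closing under the operation: H = {e, r^3, rs, r^4s}, so |H| = 4.

4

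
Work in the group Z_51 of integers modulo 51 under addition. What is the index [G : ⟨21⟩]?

3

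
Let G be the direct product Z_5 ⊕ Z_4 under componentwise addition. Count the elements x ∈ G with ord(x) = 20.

8

An element (a,b) has order lcm(ord(a), ord(b)); count pairs with lcm equal to 20.
Enumerating gives 8 such elements.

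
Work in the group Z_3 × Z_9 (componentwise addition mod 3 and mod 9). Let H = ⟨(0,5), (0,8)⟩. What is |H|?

9

|⟨(0,5)⟩| = 9 and |⟨(0,8)⟩| = 9, so |H| is a multiple of lcm(9, 9) = 9 and divides |G| = 27.
Closing under the operation: H = {(0,0), (0,1), (0,2), (0,3), (0,4), (0,5), (0,6), (0,7), (0,8)}, so |H| = 9.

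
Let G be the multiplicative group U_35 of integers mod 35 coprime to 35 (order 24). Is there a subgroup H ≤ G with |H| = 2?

Yes

2 | 24. A subgroup of order 2 is {1, 29}.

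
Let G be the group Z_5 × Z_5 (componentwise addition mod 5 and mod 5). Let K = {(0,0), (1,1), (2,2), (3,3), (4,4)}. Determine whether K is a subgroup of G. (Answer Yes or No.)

Yes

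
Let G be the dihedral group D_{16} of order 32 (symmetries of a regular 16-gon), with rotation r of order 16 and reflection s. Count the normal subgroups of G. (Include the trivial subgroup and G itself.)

G has 36 subgroups. Checking conjugation-invariance by order — order 1: 1/1 normal; order 2: 1/17 normal; order 4: 1/9 normal; order 8: 1/5 normal; order 16: 3/3 normal; order 32: 1/1 normal.
Total normal subgroups: 8.

8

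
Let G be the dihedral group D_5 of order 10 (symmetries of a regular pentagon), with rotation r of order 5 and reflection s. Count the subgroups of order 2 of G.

5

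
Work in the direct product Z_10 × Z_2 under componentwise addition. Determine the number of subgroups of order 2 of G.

3

|G| = 20 and 2 | 20, so subgroups of order 2 are possible by Lagrange.
The subgroups of order 2 are: {(0,0), (0,1)}; {(0,0), (5,0)}; {(0,0), (5,1)}.
So G has 3 subgroups of order 2.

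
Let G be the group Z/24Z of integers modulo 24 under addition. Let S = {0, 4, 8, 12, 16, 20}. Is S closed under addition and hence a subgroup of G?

|S| = 6 divides |G| = 24, consistent with Lagrange.
S contains the identity, every element's inverse is in S, and S is closed under +: it is a subgroup.
In fact S = ⟨4⟩.

Yes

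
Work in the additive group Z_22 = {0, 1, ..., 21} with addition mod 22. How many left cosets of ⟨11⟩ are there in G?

11

|⟨11⟩| = 2 and |G| = 22.
By Lagrange, [G : H] = |G|/|H| = 22/2 = 11.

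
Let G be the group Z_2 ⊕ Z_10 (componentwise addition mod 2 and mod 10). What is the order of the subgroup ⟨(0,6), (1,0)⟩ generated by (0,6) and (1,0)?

10

|⟨(0,6)⟩| = 5 and |⟨(1,0)⟩| = 2, so |H| is a multiple of lcm(5, 2) = 10 and divides |G| = 20.
Closing under the operation: H = {(0,0), (0,2), (0,4), (0,6), (0,8), (1,0), (1,2), (1,4), (1,6), (1,8)}, so |H| = 10.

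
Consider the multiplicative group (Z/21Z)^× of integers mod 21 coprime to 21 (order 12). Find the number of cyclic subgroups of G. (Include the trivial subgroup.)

8

A cyclic subgroup of order d is generated by each of its φ(d) elements of order d, so the cyclic subgroups of order d number (#elements of order d)/φ(d).
Cyclic subgroups by order — order 1: 1; order 2: 3; order 3: 1; order 6: 3.
Total: 8.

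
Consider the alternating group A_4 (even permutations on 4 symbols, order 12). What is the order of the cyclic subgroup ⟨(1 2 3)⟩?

Computing powers of (1 2 3): the smallest k with ((1 2 3))^k = e is k = 3.

3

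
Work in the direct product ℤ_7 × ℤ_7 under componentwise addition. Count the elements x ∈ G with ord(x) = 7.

48

An element (a,b) has order lcm(ord(a), ord(b)); count pairs with lcm equal to 7.
Enumerating gives 48 such elements.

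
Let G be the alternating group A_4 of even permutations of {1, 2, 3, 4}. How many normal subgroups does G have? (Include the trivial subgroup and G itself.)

G has 10 subgroups. Checking conjugation-invariance by order — order 1: 1/1 normal; order 2: 0/3 normal; order 3: 0/4 normal; order 4: 1/1 normal; order 12: 1/1 normal.
Total normal subgroups: 3.

3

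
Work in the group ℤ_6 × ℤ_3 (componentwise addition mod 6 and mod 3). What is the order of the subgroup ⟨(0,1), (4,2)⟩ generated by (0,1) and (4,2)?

|⟨(0,1)⟩| = 3 and |⟨(4,2)⟩| = 3, so |H| is a multiple of lcm(3, 3) = 3 and divides |G| = 18.
Closing under the operation: H = {(0,0), (0,1), (0,2), (2,0), (2,1), (2,2), (4,0), (4,1), (4,2)}, so |H| = 9.

9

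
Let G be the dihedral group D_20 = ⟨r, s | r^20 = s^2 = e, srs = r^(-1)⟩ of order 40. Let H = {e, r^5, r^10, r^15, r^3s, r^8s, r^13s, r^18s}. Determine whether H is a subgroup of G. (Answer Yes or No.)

|H| = 8 divides |G| = 40, consistent with Lagrange.
H contains the identity, every element's inverse is in H, and H is closed under ·: it is a subgroup.

Yes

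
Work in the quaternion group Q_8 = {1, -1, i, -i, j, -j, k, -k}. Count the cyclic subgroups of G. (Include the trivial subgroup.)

5

Each element a generates a cyclic subgroup ⟨a⟩; distinct elements may generate the same one (a cyclic group of order d has φ(d) generators).
Cyclic subgroups by order — order 1: 1; order 2: 1; order 4: 3.
Total: 5.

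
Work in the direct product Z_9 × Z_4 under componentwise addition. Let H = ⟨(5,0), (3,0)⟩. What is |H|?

|⟨(5,0)⟩| = 9 and |⟨(3,0)⟩| = 3, so |H| is a multiple of lcm(9, 3) = 9 and divides |G| = 36.
Closing under the operation: H = {(0,0), (1,0), (2,0), (3,0), (4,0), (5,0), (6,0), (7,0), (8,0)}, so |H| = 9.

9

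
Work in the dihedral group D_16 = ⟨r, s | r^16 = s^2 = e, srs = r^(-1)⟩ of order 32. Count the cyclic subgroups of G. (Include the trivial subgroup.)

21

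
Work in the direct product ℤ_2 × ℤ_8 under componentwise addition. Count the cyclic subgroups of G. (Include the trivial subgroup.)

A cyclic subgroup of order d is generated by each of its φ(d) elements of order d, so the cyclic subgroups of order d number (#elements of order d)/φ(d).
Cyclic subgroups by order — order 1: 1; order 2: 3; order 4: 2; order 8: 2.
Total: 8.

8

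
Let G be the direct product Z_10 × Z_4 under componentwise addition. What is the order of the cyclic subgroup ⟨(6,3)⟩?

The order of (6,3) in Z_10 × Z_4 is lcm(ord(6) in Z_10, ord(3) in Z_4).
ord(6) = 5 and ord(3) = 4, so |⟨(6,3)⟩| = lcm(5, 4) = 20.

20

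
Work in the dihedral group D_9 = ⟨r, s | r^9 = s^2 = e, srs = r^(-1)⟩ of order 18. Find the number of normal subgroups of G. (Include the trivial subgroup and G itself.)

4

G has 16 subgroups. Checking conjugation-invariance by order — order 1: 1/1 normal; order 2: 0/9 normal; order 3: 1/1 normal; order 6: 0/3 normal; order 9: 1/1 normal; order 18: 1/1 normal.
Total normal subgroups: 4.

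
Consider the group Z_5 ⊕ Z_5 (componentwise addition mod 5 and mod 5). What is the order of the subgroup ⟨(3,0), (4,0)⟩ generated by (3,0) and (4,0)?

5

|⟨(3,0)⟩| = 5 and |⟨(4,0)⟩| = 5, so |H| is a multiple of lcm(5, 5) = 5 and divides |G| = 25.
Closing under the operation: H = {(0,0), (1,0), (2,0), (3,0), (4,0)}, so |H| = 5.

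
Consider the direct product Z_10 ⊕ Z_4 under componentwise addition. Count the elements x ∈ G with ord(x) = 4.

An element (a,b) has order lcm(ord(a), ord(b)); count pairs with lcm equal to 4.
Enumerating gives 4 such elements.

4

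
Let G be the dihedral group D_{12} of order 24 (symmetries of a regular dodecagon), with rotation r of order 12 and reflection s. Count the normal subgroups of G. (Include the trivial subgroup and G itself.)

G has 34 subgroups. Checking conjugation-invariance by order — order 1: 1/1 normal; order 2: 1/13 normal; order 3: 1/1 normal; order 4: 1/7 normal; order 6: 1/5 normal; order 8: 0/3 normal; order 12: 3/3 normal; order 24: 1/1 normal.
Total normal subgroups: 9.

9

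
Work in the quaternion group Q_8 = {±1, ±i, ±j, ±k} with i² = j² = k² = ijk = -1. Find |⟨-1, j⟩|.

|⟨-1⟩| = 2 and |⟨j⟩| = 4, so |H| is a multiple of lcm(2, 4) = 4 and divides |G| = 8.
Closing under the operation: H = {1, -1, j, -j}, so |H| = 4.

4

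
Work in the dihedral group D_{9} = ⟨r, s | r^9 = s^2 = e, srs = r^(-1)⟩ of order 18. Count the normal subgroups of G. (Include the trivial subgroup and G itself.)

G has 16 subgroups. Checking conjugation-invariance by order — order 1: 1/1 normal; order 2: 0/9 normal; order 3: 1/1 normal; order 6: 0/3 normal; order 9: 1/1 normal; order 18: 1/1 normal.
Total normal subgroups: 4.

4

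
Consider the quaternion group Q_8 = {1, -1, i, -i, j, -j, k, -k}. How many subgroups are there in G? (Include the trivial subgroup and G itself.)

|G| = 8, so by Lagrange every subgroup order divides 8. Divisors: 1, 2, 4, 8.
Subgroups by order — order 1: 1; order 2: 1; order 4: 3; order 8: 1.
Total: 1 + 1 + 3 + 1 = 6.

6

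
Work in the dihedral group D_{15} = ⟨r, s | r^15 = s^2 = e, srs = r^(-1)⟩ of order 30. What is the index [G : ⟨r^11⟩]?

|⟨r^11⟩| = 15 and |G| = 30.
By Lagrange, [G : H] = |G|/|H| = 30/15 = 2.

2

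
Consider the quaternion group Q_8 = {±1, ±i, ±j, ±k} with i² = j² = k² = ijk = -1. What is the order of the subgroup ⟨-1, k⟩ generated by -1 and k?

|⟨-1⟩| = 2 and |⟨k⟩| = 4, so |H| is a multiple of lcm(2, 4) = 4 and divides |G| = 8.
Closing under the operation: H = {1, -1, k, -k}, so |H| = 4.

4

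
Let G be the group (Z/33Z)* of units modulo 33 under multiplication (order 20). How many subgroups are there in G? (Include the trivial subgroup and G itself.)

|G| = 20, so by Lagrange every subgroup order divides 20. Divisors: 1, 2, 4, 5, 10, 20.
Subgroups by order — order 1: 1; order 2: 3; order 4: 1; order 5: 1; order 10: 3; order 20: 1.
Total: 1 + 3 + 1 + 1 + 3 + 1 = 10.

10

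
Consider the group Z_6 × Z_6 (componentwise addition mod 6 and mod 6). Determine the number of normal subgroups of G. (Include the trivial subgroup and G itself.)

G is abelian, so every subgroup is normal.
G has 30 subgroups in total, hence 30 normal subgroups.

30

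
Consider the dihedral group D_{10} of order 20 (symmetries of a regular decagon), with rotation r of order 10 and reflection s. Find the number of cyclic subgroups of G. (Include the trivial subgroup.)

14

Each element a generates a cyclic subgroup ⟨a⟩; distinct elements may generate the same one (a cyclic group of order d has φ(d) generators).
Cyclic subgroups by order — order 1: 1; order 2: 11; order 5: 1; order 10: 1.
Total: 14.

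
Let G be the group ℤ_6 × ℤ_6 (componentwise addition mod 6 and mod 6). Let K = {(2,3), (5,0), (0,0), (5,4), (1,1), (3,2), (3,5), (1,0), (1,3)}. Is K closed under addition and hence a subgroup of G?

(5,4) ∈ K but its inverse (1,2) ∉ K, so K is not a subgroup.

No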